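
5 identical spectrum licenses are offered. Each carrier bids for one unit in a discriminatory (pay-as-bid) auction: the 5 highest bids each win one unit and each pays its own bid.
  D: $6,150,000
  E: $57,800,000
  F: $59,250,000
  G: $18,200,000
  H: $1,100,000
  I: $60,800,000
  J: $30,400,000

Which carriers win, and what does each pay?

I $60,800,000, F $59,250,000, E $57,800,000, J $30,400,000, G $18,200,000

Sorting: 60,800,000 (I), 59,250,000 (F), 57,800,000 (E), 30,400,000 (J), 18,200,000 (G), 6,150,000 (D), 1,100,000 (H)
Top 5: I, F, E, J, G.
Each winner pays its own bid: I $60,800,000, F $59,250,000, E $57,800,000, J $30,400,000, G $18,200,000.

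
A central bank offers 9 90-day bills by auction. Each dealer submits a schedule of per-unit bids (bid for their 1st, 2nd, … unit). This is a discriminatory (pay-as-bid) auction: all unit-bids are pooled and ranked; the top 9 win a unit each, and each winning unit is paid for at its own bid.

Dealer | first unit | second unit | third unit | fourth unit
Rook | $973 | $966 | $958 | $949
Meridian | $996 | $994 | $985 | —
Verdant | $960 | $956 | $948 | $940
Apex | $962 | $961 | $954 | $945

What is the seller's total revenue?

Pooled unit-bids ranked (top 9): 996 (Meridian-1), 994 (Meridian-2), 985 (Meridian-3), 973 (Rook-1), 966 (Rook-2), 962 (Apex-1), 961 (Apex-2), 960 (Verdant-1), 958 (Rook-3)
Next rejected bid: $956 (not a price — pay-as-bid).
Each winning unit pays its own bid.
Revenue = 996 + 994 + 985 + 973 + 966 + 962 + 961 + 960 + 958 = $8,755.

Total revenue: $8,755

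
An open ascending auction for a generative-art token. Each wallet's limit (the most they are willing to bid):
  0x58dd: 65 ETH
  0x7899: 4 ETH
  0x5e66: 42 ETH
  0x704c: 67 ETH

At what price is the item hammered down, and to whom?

0x704c wins at 65 ETH

Rule: the price rises until one bidder remains; the winner pays the price at which the last rival dropped out.
Limits ranked: 67 (0x704c) > 65 (0x58dd) > 42 (0x5e66) > 4 (0x7899)
0x58dd is the last rival to drop out, at 65 ETH; 0x704c remains and wins at that price.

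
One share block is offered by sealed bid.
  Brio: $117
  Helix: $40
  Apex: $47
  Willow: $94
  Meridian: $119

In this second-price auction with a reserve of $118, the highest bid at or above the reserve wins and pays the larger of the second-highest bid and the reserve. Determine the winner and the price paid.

Meridian pays $118

Second-price auction with a reserve of $118: the highest bid at or above the reserve wins and pays the larger of the second-highest bid and the reserve.
Sorting bids: 119 (Meridian) > 117 (Brio) > 94 (Willow) > 47 (Apex) > 40 (Helix)
Meridian has the top bid at or above the reserve ($119).
Second-highest bid $117 is below the reserve $118, so the reserve binds → payment $118.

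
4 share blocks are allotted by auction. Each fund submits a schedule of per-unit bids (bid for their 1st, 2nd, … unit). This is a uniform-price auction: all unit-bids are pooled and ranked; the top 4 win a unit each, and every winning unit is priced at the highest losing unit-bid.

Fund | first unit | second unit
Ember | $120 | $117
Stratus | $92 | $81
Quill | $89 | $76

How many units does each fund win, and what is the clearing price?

All unit-bids, highest first — top 4: 120 (Ember-1), 117 (Ember-2), 92 (Stratus-1), 89 (Quill-1)
The (k+1)-th unit-bid is $81.
Allocation: Ember 2, Quill 1, Stratus 1.

Ember 2, Quill 1, Stratus 1; clearing price $81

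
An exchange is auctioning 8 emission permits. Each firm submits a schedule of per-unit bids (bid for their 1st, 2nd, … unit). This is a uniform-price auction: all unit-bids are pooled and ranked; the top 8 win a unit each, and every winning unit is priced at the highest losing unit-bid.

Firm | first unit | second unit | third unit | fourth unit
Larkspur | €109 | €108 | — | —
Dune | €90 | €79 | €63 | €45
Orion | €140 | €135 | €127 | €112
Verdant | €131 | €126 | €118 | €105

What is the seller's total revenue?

Total revenue: €864

All unit-bids, highest first — top 8: 140 (Orion-1), 135 (Orion-2), 131 (Verdant-1), 127 (Orion-3), 126 (Verdant-2), 118 (Verdant-3), 112 (Orion-4), 109 (Larkspur-1)
First bid not allocated: €108.
Allocation: Larkspur 1, Orion 4, Verdant 3. Every unit priced at €108.
Revenue = 8 × 108 = €864.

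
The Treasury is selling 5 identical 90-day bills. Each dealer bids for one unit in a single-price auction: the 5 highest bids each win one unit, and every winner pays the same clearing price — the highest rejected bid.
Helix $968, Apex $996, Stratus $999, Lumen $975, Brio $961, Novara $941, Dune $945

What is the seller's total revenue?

Bids ranked high→low: 999 (Stratus), 996 (Apex), 975 (Lumen), 968 (Helix), 961 (Brio), 945 (Dune), 941 (Novara)
Top 5: Stratus, Apex, Lumen, Helix, Brio.
Highest unsuccessful bid: $945 → clearing price.
Total revenue = 5 × $945 = $4,725.

Total revenue: $4,725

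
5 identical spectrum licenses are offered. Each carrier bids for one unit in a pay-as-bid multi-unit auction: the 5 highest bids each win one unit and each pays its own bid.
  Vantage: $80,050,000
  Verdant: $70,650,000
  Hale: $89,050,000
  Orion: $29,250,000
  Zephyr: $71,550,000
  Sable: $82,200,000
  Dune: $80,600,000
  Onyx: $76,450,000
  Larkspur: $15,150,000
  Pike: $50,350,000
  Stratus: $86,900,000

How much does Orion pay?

Orion pays $0

Bids ranked high→low: 89,050,000 (Hale), 86,900,000 (Stratus), 82,200,000 (Sable), 80,600,000 (Dune), 80,050,000 (Vantage), 76,450,000 (Onyx), 71,550,000 (Zephyr), …
Winners (5 units): Hale, Stratus, Sable, Dune, Vantage.
Orion does not win → $0.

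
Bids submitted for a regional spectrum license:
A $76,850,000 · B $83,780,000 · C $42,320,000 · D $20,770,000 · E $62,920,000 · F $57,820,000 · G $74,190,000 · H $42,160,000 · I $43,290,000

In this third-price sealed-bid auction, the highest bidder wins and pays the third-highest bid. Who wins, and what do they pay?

B pays $74,190,000

Sorting bids: 83,780,000 (B) > 76,850,000 (A) > 74,190,000 (G) > 62,920,000 (E) > 57,820,000 (F) > 43,290,000 (I) > …
B wins; payment is bid #3 in the ranking = $74,190,000.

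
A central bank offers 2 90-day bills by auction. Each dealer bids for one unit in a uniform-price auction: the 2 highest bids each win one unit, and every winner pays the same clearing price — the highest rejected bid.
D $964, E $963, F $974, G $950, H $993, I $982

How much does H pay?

Ordering the bids: 993 (H), 982 (I), 974 (F), 964 (D), …
Winners (2 units): H, I.
Clearing price = highest rejected bid = $974.
H wins → pays $974.

H pays $974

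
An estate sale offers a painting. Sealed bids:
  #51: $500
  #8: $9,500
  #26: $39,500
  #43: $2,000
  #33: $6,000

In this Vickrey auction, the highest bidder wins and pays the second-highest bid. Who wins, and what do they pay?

Bids in order: 39,500 (#26) > 9,500 (#8) > 6,000 (#33) > 2,000 (#43) > 500 (#51)
Second-price: #26 pays #8's bid of $9,500.

#26 pays $9,500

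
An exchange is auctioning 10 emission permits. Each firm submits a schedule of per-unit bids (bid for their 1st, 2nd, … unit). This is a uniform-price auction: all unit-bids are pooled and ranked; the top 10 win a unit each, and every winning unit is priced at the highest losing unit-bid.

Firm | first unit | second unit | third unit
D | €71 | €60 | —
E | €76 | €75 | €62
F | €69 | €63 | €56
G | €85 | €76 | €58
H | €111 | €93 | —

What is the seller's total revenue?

Merging the schedules and taking the best 10: 111 (H-1), 93 (H-2), 85 (G-1), 76 (E-1), 76 (G-2), 75 (E-2), 71 (D-1), 69 (F-1), 63 (F-2), 62 (E-3)
The (k+1)-th unit-bid is €60.
Allocation: D 1, E 3, F 2, G 2, H 2. Every unit priced at €60.
Revenue = 10 × 60 = €600.

Total revenue: €600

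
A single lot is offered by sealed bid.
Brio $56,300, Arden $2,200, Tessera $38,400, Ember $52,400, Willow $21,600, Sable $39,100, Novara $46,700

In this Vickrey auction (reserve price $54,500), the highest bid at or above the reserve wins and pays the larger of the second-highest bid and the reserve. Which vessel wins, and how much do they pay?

Brio pays $54,500

Vickrey auction (reserve price $54,500): the highest bid at or above the reserve wins and pays the larger of the second-highest bid and the reserve.
Bids in order: 56,300 (Brio) > 52,400 (Ember) > 46,700 (Novara) > 39,100 (Sable) > 38,400 (Tessera) > 21,600 (Willow) > …
Brio has the top bid at or above the reserve ($56,300).
max(second-highest $52,400, reserve $54,500) = $54,500.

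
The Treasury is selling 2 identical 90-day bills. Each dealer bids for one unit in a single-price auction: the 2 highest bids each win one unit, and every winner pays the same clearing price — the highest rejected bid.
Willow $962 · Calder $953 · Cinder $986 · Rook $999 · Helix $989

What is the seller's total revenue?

Sorting: 999 (Rook), 989 (Helix), 986 (Cinder), 962 (Willow), …
Top 2: Rook, Helix.
Highest unsuccessful bid: $986 → clearing price.
Total revenue = 2 × $986 = $1,972.

Total revenue: $1,972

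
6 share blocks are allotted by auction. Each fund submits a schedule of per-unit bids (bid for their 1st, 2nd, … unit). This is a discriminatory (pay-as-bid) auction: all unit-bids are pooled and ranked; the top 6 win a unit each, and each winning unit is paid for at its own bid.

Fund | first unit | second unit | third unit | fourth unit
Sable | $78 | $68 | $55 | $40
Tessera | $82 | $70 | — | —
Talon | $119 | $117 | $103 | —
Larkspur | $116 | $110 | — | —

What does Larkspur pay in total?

Larkspur pays $226

Pooled unit-bids ranked (top 6): 119 (Talon-1), 117 (Talon-2), 116 (Larkspur-1), 110 (Larkspur-2), 103 (Talon-3), 82 (Tessera-1)
Next rejected bid: $78 (not a price — pay-as-bid).
Larkspur's winning unit-bids: 116 + 110 = $226.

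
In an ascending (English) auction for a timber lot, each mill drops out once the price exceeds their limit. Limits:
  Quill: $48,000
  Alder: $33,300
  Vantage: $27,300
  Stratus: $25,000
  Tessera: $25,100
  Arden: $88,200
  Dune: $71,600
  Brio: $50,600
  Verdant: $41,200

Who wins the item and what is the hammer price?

Arden wins at $71,600

Sorting limits: 88,200 (Arden) > 71,600 (Dune) > 50,600 (Brio) > 48,000 (Quill) > 41,200 (Verdant) > 33,300 (Alder) > …
Dune is the last rival to drop out, at $71,600; Arden remains and wins at that price.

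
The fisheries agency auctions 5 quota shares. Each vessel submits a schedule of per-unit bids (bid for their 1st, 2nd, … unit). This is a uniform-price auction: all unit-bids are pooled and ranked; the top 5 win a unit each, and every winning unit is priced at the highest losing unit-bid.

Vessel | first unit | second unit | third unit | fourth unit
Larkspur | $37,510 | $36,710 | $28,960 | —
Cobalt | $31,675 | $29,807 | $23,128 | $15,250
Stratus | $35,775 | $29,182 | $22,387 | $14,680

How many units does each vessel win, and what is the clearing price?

Cobalt 2, Larkspur 2, Stratus 1; clearing price $29,182

All unit-bids, highest first — top 5: 37,510 (Larkspur-1), 36,710 (Larkspur-2), 35,775 (Stratus-1), 31,675 (Cobalt-1), 29,807 (Cobalt-2)
The (k+1)-th unit-bid is $29,182.
Allocation: Cobalt 2, Larkspur 2, Stratus 1.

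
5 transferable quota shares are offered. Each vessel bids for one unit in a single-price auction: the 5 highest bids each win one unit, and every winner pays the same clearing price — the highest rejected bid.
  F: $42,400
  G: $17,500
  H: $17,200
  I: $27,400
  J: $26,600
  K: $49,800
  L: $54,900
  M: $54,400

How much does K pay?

Sorting: 54,900 (L), 54,400 (M), 49,800 (K), 42,400 (F), 27,400 (I), 26,600 (J), 17,500 (G), …
The 5 highest are L, M, K, F, I.
Highest unsuccessful bid: $26,600 → clearing price.
K wins → pays $26,600.

K pays $26,600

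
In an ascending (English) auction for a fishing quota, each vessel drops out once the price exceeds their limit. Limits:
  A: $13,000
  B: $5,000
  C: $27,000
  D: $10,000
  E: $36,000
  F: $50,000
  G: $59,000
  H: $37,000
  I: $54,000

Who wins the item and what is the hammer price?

Ascending (English) auction: the price rises until one bidder remains; the winner pays the price at which the last rival dropped out.
Limits ranked: 59,000 (G) > 54,000 (I) > 50,000 (F) > 37,000 (H) > 36,000 (E) > 27,000 (C) > …
I is the last rival to drop out, at $54,000; G remains and wins at that price.

G wins at $54,000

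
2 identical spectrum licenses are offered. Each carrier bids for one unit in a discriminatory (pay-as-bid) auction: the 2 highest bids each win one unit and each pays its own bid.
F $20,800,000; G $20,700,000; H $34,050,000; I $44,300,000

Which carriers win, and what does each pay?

I $44,300,000, H $34,050,000

Ordering the bids: 44,300,000 (I), 34,050,000 (H), 20,800,000 (F), 20,700,000 (G)
Top 2: I, H.
Each winner pays its own bid: I $44,300,000, H $34,050,000.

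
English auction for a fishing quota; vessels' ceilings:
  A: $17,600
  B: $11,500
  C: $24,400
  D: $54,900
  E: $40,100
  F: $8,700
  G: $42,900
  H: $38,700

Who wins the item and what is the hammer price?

D wins at $42,900

Rule: the price rises until one bidder remains; the winner pays the price at which the last rival dropped out.
Sorting limits: 54,900 (D) > 42,900 (G) > 40,100 (E) > 38,700 (H) > 24,400 (C) > 17,600 (A) > …
Bidding ends when G exits at $42,900; D takes it.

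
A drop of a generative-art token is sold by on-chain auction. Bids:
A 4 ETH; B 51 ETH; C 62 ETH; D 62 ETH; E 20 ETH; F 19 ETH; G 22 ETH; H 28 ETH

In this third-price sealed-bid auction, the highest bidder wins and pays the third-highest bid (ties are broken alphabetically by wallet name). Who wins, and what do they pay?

C pays 51 ETH

Third-price sealed-bid auction: the highest bidder wins and pays the third-highest bid.
Bids in order: 62 (C) > 62 (D) > 51 (B) > 28 (H) > 22 (G) > 20 (E) > …
C and D tie at 62 ETH; tie-break gives it to C.
C is highest; pays the third-highest bid, 51 ETH.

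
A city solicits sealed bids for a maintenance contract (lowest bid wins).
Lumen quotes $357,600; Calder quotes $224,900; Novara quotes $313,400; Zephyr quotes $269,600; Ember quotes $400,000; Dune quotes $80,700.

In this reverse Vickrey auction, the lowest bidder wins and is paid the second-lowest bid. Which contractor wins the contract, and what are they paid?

Bids ranked: 80,700 (Dune) < 224,900 (Calder) < 269,600 (Zephyr) < 313,400 (Novara) < 357,600 (Lumen) < 400,000 (Ember)
Second-price: Dune is paid Calder's bid of $224,900.

Dune is paid $224,900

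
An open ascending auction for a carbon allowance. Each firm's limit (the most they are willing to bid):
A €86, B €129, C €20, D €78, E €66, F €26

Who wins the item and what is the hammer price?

B wins at €86

Ascending (English) auction: the price rises until one bidder remains; the winner pays the price at which the last rival dropped out.
Sorting limits: 129 (B) > 86 (A) > 78 (D) > 66 (E) > 26 (F) > 20 (C)
Bidding ends when A exits at €86; B takes it.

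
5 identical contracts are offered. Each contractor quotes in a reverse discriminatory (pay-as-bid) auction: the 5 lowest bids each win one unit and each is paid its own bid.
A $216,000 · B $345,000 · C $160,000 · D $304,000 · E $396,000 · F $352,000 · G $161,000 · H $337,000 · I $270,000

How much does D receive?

D is paid $304,000

Ordering the bids: 160,000 (C), 161,000 (G), 216,000 (A), 270,000 (I), 304,000 (D), 337,000 (H), 345,000 (B), …
Winners (5 units): C, G, A, I, D.
D wins → own bid $304,000.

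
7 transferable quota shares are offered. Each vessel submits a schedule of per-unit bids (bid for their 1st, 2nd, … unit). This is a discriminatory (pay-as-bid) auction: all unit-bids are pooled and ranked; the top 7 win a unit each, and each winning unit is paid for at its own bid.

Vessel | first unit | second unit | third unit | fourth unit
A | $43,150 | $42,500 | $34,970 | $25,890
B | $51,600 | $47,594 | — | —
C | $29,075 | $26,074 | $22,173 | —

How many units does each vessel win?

A 3, B 2, C 2

All unit-bids, highest first — top 7: 51,600 (B-1), 47,594 (B-2), 43,150 (A-1), 42,500 (A-2), 34,970 (A-3), 29,075 (C-1), 26,074 (C-2)
Next rejected bid: $25,890 (not a price — pay-as-bid).
Allocation: A 3, B 2, C 2.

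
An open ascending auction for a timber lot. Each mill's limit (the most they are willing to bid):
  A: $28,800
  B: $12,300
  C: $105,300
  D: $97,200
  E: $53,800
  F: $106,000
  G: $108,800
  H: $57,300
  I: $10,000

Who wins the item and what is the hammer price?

Sorting limits: 108,800 (G) > 106,000 (F) > 105,300 (C) > 97,200 (D) > 57,300 (H) > 53,800 (E) > …
Once the price passes $106,000, only G is left; the hammer falls at F's limit of $106,000.

G wins at $106,000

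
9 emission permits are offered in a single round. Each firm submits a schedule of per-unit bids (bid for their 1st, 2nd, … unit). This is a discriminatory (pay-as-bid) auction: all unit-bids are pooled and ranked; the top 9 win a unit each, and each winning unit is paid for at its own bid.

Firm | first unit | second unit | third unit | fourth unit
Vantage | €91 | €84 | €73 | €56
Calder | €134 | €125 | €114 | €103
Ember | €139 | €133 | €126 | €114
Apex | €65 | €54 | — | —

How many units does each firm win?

Calder 4, Ember 4, Vantage 1

All unit-bids, highest first — top 9: 139 (Ember-1), 134 (Calder-1), 133 (Ember-2), 126 (Ember-3), 125 (Calder-2), 114 (Calder-3), 114 (Ember-4), 103 (Calder-4), 91 (Vantage-1)
Next rejected bid: €84 (not a price — pay-as-bid).
Allocation: Calder 4, Ember 4, Vantage 1.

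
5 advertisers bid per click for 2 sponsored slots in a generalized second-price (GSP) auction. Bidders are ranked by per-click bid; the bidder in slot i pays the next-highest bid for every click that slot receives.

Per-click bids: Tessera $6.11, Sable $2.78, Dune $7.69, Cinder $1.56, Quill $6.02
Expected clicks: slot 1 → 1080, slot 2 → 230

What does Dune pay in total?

Ranked by bid: $7.69 (Dune) > $6.11 (Tessera) > $6.02 (Quill) > …
Dune holds slot 1 → pays next bid $6.11 × 1080 clicks = $6598.80.

Dune pays $6598.80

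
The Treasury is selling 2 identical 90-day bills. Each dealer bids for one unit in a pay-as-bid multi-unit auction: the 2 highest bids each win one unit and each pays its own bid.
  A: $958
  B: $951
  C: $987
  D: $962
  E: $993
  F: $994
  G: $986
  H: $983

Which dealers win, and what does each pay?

F $994, E $993

Sorting: 994 (F), 993 (E), 987 (C), 986 (G), …
The 2 highest are F, E.
Each winner pays its own bid: F $994, E $993.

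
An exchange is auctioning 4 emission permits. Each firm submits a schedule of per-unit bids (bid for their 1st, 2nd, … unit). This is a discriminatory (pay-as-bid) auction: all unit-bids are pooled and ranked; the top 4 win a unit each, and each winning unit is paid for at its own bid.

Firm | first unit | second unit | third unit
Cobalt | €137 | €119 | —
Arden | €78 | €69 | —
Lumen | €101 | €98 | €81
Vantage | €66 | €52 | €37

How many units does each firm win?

Cobalt 2, Lumen 2

All unit-bids, highest first — top 4: 137 (Cobalt-1), 119 (Cobalt-2), 101 (Lumen-1), 98 (Lumen-2)
Next rejected bid: €81 (not a price — pay-as-bid).
Allocation: Cobalt 2, Lumen 2.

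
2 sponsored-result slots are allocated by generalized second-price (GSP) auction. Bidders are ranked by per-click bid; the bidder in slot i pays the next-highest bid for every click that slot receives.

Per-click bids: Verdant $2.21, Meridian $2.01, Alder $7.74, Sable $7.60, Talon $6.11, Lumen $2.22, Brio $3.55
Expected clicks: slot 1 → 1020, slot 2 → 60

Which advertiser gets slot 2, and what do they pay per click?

Per-click bids in order: $7.74 (Alder) > $7.60 (Sable) > $6.11 (Talon) > …
Slot 2 goes to the second-ranked bidder, Sable, who pays the next bid down: $6.11/click.

Sable; $6.11 per click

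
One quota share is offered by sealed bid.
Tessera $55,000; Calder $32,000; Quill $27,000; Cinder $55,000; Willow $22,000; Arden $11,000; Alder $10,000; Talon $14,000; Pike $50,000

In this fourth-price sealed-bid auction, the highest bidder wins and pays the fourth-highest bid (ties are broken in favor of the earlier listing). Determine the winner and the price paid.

Bids ranked: 55,000 (Tessera) > 55,000 (Cinder) > 50,000 (Pike) > 32,000 (Calder) > 27,000 (Quill) > 22,000 (Willow) > …
Tessera and Cinder tie at $55,000; tie-break gives it to Tessera.
Tessera wins; payment is bid #4 in the ranking = $32,000.

Tessera pays $32,000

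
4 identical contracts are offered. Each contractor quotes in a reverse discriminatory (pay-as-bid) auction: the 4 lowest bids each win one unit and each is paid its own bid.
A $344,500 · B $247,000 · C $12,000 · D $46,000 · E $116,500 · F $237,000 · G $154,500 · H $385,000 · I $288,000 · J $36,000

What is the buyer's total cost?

Sorting: 12,000 (C), 36,000 (J), 46,000 (D), 116,500 (E), 154,500 (G), 237,000 (F), …
Winners (4 units): C, J, D, E.
Total cost = 12,000 + 36,000 + 46,000 + 116,500 = $210,500.

Total cost: $210,500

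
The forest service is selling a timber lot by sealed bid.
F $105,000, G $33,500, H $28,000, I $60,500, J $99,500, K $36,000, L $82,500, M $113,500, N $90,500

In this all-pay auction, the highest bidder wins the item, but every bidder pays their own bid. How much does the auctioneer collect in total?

All-pay auction: the highest bidder wins the item, but every bidder pays their own bid.
Sorting bids: 113,500 (M) > 105,000 (F) > 99,500 (J) > 90,500 (N) > 82,500 (L) > 60,500 (I) > …
M wins with the top bid; all bids are sunk regardless.
Every bidder forfeits their bid regardless of winning.
Revenue = 105,000 + 33,500 + 28,000 + 60,500 + 99,500 + 36,000 + 82,500 + 113,500 + 90,500 = $649,000.

Total revenue: $649,000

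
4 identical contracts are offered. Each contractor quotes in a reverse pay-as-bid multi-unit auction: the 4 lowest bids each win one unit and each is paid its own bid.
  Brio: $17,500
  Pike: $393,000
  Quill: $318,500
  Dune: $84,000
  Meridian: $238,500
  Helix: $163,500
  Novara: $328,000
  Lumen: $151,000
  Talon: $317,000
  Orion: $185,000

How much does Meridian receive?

Ordering the bids: 17,500 (Brio), 84,000 (Dune), 151,000 (Lumen), 163,500 (Helix), 185,000 (Orion), 238,500 (Meridian), …
The 4 lowest are Brio, Dune, Lumen, Helix.
Meridian does not win → $0.

Meridian is paid $0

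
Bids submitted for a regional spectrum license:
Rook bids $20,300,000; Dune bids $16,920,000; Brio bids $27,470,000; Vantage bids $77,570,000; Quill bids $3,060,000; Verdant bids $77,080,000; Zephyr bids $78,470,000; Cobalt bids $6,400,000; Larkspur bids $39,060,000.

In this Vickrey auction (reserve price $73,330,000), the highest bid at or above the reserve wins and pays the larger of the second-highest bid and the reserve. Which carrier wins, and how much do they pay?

Bids in order: 78,470,000 (Zephyr) > 77,570,000 (Vantage) > 77,080,000 (Verdant) > 39,060,000 (Larkspur) > 27,470,000 (Brio) > 20,300,000 (Rook) > …
Zephyr has the top bid at or above the reserve ($78,470,000).
Second-highest bid $77,570,000 exceeds the reserve $73,330,000 → payment $77,570,000.

Zephyr pays $77,570,000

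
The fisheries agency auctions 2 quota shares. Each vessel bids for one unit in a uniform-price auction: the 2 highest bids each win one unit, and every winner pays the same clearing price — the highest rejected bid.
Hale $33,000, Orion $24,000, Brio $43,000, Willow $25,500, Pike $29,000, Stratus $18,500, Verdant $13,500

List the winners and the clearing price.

Sorting: 43,000 (Brio), 33,000 (Hale), 29,000 (Pike), 25,500 (Willow), …
The 2 highest are Brio, Hale.
First losing bid is Pike's $29,000, which sets the uniform price.

Brio, Hale; each pays $29,000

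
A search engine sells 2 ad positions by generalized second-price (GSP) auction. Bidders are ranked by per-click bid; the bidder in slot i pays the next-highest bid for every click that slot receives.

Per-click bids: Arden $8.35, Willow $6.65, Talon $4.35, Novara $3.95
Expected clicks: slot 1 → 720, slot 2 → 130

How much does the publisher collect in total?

Ranked by bid: $8.35 (Arden) > $6.65 (Willow) > $4.35 (Talon) > …
Slot 1: Arden pays $6.65 × 720 = $4788.00
Slot 2: Willow pays $4.35 × 130 = $565.50
Total = $5353.50

Total revenue: $5353.50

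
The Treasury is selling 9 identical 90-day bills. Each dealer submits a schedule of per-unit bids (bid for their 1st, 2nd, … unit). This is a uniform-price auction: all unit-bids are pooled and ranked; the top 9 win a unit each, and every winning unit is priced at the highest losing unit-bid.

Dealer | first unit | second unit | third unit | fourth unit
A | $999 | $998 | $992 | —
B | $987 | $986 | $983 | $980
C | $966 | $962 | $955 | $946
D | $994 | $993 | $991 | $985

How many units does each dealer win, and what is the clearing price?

A 3, B 2, D 4; clearing price $983

Merging the schedules and taking the best 9: 999 (A-1), 998 (A-2), 994 (D-1), 993 (D-2), 992 (A-3), 991 (D-3), 987 (B-1), 986 (B-2), 985 (D-4)
The (k+1)-th unit-bid is $983.
Allocation: A 3, B 2, D 4.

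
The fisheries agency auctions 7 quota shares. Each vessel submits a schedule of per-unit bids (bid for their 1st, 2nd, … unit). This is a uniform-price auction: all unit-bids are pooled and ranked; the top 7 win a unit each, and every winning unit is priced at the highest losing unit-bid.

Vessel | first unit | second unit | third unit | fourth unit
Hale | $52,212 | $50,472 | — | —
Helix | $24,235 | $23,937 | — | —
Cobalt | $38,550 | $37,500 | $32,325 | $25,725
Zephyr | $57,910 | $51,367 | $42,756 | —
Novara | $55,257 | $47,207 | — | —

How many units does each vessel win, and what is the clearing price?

Hale 2, Novara 2, Zephyr 3; clearing price $38,550

All unit-bids, highest first — top 7: 57,910 (Zephyr-1), 55,257 (Novara-1), 52,212 (Hale-1), 51,367 (Zephyr-2), 50,472 (Hale-2), 47,207 (Novara-2), 42,756 (Zephyr-3)
The (k+1)-th unit-bid is $38,550.
Allocation: Hale 2, Novara 2, Zephyr 3.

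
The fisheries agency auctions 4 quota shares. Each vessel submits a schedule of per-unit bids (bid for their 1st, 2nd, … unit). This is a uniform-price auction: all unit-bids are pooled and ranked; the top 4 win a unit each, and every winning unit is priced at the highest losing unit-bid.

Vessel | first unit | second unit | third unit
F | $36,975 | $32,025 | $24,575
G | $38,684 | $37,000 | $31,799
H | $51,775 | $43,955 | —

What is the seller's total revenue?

Total revenue: $147,900

All unit-bids, highest first — top 4: 51,775 (H-1), 43,955 (H-2), 38,684 (G-1), 37,000 (G-2)
The (k+1)-th unit-bid is $36,975.
Allocation: G 2, H 2. Every unit priced at $36,975.
Revenue = 4 × 36,975 = $147,900.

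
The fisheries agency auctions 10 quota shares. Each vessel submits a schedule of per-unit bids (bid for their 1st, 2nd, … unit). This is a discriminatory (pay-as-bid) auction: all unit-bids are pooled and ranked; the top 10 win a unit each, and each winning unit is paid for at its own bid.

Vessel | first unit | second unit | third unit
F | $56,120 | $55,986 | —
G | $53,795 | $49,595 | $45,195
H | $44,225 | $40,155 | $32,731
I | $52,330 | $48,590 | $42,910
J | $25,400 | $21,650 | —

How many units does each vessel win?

F 2, G 3, H 2, I 3

All unit-bids, highest first — top 10: 56,120 (F-1), 55,986 (F-2), 53,795 (G-1), 52,330 (I-1), 49,595 (G-2), 48,590 (I-2), 45,195 (G-3), 44,225 (H-1), 42,910 (I-3), 40,155 (H-2)
Next rejected bid: $32,731 (not a price — pay-as-bid).
Allocation: F 2, G 3, H 2, I 3.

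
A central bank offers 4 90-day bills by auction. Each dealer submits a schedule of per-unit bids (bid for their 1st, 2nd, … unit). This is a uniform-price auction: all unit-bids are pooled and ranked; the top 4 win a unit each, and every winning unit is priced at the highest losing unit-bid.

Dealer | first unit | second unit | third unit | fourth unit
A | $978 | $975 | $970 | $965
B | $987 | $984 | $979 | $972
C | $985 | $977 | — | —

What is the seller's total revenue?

Merging the schedules and taking the best 4: 987 (B-1), 985 (C-1), 984 (B-2), 979 (B-3)
First bid not allocated: $978.
Allocation: B 3, C 1. Every unit priced at $978.
Revenue = 4 × 978 = $3,912.

Total revenue: $3,912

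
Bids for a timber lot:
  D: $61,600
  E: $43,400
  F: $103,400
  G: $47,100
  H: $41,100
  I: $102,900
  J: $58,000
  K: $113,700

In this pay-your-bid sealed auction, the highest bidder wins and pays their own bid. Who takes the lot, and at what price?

Sorting bids: 113,700 (K) > 103,400 (F) > 102,900 (I) > 61,600 (D) > 58,000 (J) > 47,100 (G) > …
K has the highest bid and pays exactly that: $113,700.

K pays $113,700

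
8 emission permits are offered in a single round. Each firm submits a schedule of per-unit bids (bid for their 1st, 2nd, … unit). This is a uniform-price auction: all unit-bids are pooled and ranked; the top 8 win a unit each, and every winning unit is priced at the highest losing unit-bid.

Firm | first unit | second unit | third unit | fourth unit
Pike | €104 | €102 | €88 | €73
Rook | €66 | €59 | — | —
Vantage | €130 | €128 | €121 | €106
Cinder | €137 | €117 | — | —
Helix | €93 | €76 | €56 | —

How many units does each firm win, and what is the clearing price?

Cinder 2, Pike 2, Vantage 4; clearing price €93

Merging the schedules and taking the best 8: 137 (Cinder-1), 130 (Vantage-1), 128 (Vantage-2), 121 (Vantage-3), 117 (Cinder-2), 106 (Vantage-4), 104 (Pike-1), 102 (Pike-2)
Highest rejected unit-bid = €93.
Allocation: Cinder 2, Pike 2, Vantage 4.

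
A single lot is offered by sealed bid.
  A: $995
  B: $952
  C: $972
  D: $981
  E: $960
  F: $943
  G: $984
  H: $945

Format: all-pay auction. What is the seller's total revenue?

Total revenue: $7,732

Bids ranked: 995 (A) > 984 (G) > 981 (D) > 972 (C) > 960 (E) > 952 (B) > …
A wins with the top bid; all bids are sunk regardless.
Every bidder forfeits their bid regardless of winning.
Revenue = 995 + 952 + 972 + 981 + 960 + 943 + 984 + 945 = $7,732.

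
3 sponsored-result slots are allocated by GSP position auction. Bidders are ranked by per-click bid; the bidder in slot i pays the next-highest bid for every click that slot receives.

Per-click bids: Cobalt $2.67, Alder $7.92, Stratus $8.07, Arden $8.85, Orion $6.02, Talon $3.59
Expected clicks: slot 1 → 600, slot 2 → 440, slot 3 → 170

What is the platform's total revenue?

Sorting advertisers: $8.85 (Arden) > $8.07 (Stratus) > $7.92 (Alder) > $6.02 (Orion) > …
Slot 1: Arden pays $8.07 × 600 = $4842.00
Slot 2: Stratus pays $7.92 × 440 = $3484.80
Slot 3: Alder pays $6.02 × 170 = $1023.40
Total = $9350.20

Total revenue: $9350.20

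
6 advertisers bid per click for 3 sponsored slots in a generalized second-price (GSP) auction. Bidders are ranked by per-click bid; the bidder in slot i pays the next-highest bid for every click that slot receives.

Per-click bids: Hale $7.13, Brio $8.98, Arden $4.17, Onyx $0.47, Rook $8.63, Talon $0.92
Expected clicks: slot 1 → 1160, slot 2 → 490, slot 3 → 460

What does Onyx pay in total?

Onyx pays $0.00

Per-click bids in order: $8.98 (Brio) > $8.63 (Rook) > $7.13 (Hale) > $4.17 (Arden) > …
Onyx ranks below slot 3 → no slot, pays nothing.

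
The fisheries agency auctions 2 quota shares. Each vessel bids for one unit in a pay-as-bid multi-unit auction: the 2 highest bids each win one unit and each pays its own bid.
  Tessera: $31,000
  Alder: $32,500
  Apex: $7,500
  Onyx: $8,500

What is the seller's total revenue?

Total revenue: $63,500

Sorting: 32,500 (Alder), 31,000 (Tessera), 8,500 (Onyx), 7,500 (Apex)
Winners (2 units): Alder, Tessera.
Total revenue = 32,500 + 31,000 = $63,500.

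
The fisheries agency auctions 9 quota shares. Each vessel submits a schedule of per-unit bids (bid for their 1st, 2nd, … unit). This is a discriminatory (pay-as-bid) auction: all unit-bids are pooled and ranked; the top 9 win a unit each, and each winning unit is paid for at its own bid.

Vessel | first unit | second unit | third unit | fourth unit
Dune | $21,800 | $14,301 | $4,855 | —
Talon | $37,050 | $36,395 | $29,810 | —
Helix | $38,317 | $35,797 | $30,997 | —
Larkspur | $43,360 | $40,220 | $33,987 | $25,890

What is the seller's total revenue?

All unit-bids, highest first — top 9: 43,360 (Larkspur-1), 40,220 (Larkspur-2), 38,317 (Helix-1), 37,050 (Talon-1), 36,395 (Talon-2), 35,797 (Helix-2), 33,987 (Larkspur-3), 30,997 (Helix-3), 29,810 (Talon-3)
Next rejected bid: $25,890 (not a price — pay-as-bid).
Each winning unit pays its own bid.
Revenue = 43,360 + 40,220 + 38,317 + 37,050 + 36,395 + 35,797 + 33,987 + 30,997 + 29,810 = $325,933.

Total revenue: $325,933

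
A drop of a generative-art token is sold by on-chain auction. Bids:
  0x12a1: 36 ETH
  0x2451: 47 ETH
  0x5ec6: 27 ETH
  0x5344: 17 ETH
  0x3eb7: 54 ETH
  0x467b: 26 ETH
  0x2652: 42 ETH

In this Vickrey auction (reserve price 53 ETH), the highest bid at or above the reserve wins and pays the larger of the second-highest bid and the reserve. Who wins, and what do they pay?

Bids in order: 54 (0x3eb7) > 47 (0x2451) > 42 (0x2652) > 36 (0x12a1) > 27 (0x5ec6) > 26 (0x467b) > …
0x3eb7 has the top bid at or above the reserve (54 ETH).
max(second-highest 47 ETH, reserve 53 ETH) = 53 ETH.

0x3eb7 pays 53 ETH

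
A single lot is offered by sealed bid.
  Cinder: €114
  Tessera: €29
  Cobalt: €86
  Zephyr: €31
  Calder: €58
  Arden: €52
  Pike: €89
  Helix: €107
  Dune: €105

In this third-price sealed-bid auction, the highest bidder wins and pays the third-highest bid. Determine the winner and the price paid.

Cinder pays €105

Sorting bids: 114 (Cinder) > 107 (Helix) > 105 (Dune) > 89 (Pike) > 86 (Cobalt) > 58 (Calder) > …
Cinder is highest; pays the third-highest bid, €105.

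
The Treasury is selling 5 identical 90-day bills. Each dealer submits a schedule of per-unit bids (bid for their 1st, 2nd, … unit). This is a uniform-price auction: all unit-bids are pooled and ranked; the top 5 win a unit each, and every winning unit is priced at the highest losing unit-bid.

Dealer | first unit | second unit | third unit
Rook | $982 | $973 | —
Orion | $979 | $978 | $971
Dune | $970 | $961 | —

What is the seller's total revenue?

Merging the schedules and taking the best 5: 982 (Rook-1), 979 (Orion-1), 978 (Orion-2), 973 (Rook-2), 971 (Orion-3)
First bid not allocated: $970.
Allocation: Orion 3, Rook 2. Every unit priced at $970.
Revenue = 5 × 970 = $4,850.

Total revenue: $4,850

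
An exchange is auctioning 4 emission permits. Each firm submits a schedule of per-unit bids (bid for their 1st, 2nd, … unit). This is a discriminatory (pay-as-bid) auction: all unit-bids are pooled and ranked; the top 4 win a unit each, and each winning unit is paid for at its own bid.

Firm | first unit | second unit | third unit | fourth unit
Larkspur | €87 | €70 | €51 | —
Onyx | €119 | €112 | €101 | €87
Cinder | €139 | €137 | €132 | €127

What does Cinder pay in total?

Cinder pays €535

All unit-bids, highest first — top 4: 139 (Cinder-1), 137 (Cinder-2), 132 (Cinder-3), 127 (Cinder-4)
Next rejected bid: €119 (not a price — pay-as-bid).
Cinder's winning unit-bids: 139 + 137 + 132 + 127 = €535.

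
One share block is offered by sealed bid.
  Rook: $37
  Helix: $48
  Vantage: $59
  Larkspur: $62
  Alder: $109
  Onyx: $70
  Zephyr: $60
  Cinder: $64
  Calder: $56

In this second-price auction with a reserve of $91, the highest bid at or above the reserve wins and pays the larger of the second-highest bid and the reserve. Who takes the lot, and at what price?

Alder pays $91

Bids in order: 109 (Alder) > 70 (Onyx) > 64 (Cinder) > 62 (Larkspur) > 60 (Zephyr) > 59 (Vantage) > …
Highest eligible bid: Alder at $109.
max(second-highest $70, reserve $91) = $91.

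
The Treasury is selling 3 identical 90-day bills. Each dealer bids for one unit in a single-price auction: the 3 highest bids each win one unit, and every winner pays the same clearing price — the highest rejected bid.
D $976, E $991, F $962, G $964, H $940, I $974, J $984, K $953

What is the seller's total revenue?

Total revenue: $2,922

Sorting: 991 (E), 984 (J), 976 (D), 974 (I), 964 (G), …
Top 3: E, J, D.
Highest unsuccessful bid: $974 → clearing price.
Total revenue = 3 × $974 = $2,922.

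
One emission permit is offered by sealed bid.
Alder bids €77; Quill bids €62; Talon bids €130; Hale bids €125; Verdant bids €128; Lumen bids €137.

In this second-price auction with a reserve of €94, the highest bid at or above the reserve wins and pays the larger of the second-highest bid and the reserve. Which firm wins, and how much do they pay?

Lumen pays €130

Bids in order: 137 (Lumen) > 130 (Talon) > 128 (Verdant) > 125 (Hale) > 77 (Alder) > 62 (Quill)
Lumen has the top bid at or above the reserve (€137).
Second-highest bid €130 exceeds the reserve €94 → payment €130.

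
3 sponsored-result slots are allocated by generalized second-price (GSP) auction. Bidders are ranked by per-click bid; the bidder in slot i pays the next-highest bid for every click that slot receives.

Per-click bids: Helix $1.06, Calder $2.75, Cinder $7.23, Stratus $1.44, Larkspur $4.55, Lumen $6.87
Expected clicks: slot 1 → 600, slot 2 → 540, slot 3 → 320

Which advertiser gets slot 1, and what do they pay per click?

Cinder; $6.87 per click

Sorting advertisers: $7.23 (Cinder) > $6.87 (Lumen) > $4.55 (Larkspur) > $2.75 (Calder) > …
Slot 1 goes to the first-ranked bidder, Cinder, who pays the next bid down: $6.87/click.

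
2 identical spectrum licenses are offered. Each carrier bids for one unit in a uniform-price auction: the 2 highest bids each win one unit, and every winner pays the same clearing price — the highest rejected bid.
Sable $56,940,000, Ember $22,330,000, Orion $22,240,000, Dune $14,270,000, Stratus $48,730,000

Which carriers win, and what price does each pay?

Sable, Stratus; each pays $22,330,000

Bids ranked high→low: 56,940,000 (Sable), 48,730,000 (Stratus), 22,330,000 (Ember), 22,240,000 (Orion), …
The 2 highest are Sable, Stratus.
Clearing price = highest rejected bid = $22,330,000.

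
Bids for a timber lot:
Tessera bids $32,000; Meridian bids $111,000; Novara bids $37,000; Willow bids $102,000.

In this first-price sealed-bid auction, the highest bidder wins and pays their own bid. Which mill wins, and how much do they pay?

Bids in order: 111,000 (Meridian) > 102,000 (Willow) > 37,000 (Novara) > 32,000 (Tessera)
Meridian is highest → pays own bid, $111,000.

Meridian pays $111,000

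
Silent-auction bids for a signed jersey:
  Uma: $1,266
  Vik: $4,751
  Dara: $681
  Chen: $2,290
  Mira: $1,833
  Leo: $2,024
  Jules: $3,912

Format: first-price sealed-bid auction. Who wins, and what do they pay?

Vik pays $4,751

Rule: the highest bidder wins and pays their own bid.
Bids in order: 4,751 (Vik) > 3,912 (Jules) > 2,290 (Chen) > 2,024 (Leo) > 1,833 (Mira) > 1,266 (Uma) > …
First-price: Vik pays what they bid, $4,751.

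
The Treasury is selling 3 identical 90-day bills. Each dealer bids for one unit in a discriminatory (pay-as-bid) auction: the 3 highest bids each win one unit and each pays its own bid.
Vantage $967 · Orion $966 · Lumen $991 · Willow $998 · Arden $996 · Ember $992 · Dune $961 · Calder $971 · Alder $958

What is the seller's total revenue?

Bids ranked high→low: 998 (Willow), 996 (Arden), 992 (Ember), 991 (Lumen), 971 (Calder), …
Top 3: Willow, Arden, Ember.
Total revenue = 998 + 996 + 992 = $2,986.

Total revenue: $2,986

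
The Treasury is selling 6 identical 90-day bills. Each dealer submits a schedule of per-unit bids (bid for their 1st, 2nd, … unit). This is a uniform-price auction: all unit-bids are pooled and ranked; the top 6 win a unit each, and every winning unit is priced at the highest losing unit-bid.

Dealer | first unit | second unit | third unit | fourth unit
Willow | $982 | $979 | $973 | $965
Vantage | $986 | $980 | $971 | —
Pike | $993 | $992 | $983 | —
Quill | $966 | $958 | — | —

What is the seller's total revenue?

Total revenue: $5,874

Merging the schedules and taking the best 6: 993 (Pike-1), 992 (Pike-2), 986 (Vantage-1), 983 (Pike-3), 982 (Willow-1), 980 (Vantage-2)
Highest rejected unit-bid = $979.
Allocation: Pike 3, Vantage 2, Willow 1. Every unit priced at $979.
Revenue = 6 × 979 = $5,874.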